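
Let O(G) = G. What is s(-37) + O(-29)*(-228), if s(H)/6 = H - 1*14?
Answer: 6306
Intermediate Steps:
s(H) = -84 + 6*H (s(H) = 6*(H - 1*14) = 6*(H - 14) = 6*(-14 + H) = -84 + 6*H)
s(-37) + O(-29)*(-228) = (-84 + 6*(-37)) - 29*(-228) = (-84 - 222) + 6612 = -306 + 6612 = 6306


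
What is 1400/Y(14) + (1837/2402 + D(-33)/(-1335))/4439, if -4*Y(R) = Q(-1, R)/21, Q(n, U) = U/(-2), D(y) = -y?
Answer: 79712686319043/4744802710 ≈ 16800.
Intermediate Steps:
Q(n, U) = -U/2 (Q(n, U) = U*(-1/2) = -U/2)
Y(R) = R/168 (Y(R) = -(-R/2)/(4*21) = -(-1)*R/168 = R/168)
1400/Y(14) + (1837/2402 + D(-33)/(-1335))/4439 = 1400/(((1/168)*14)) + (1837/2402 - 1*(-33)/(-1335))/4439 = 1400/(1/12) + (1837*(1/2402) + 33*(-1/1335))*(1/4439) = 1400*12 + (1837/2402 - 11/445)*(1/4439) = 16800 + (791043/1068890)*(1/4439) = 16800 + 791043/4744802710 = 79712686319043/4744802710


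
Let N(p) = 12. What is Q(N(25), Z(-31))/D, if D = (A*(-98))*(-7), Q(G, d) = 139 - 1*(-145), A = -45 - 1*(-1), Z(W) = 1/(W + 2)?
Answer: -71/7546 ≈ -0.0094090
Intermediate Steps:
Z(W) = 1/(2 + W)
A = -44 (A = -45 + 1 = -44)
Q(G, d) = 284 (Q(G, d) = 139 + 145 = 284)
D = -30184 (D = -44*(-98)*(-7) = 4312*(-7) = -30184)
Q(N(25), Z(-31))/D = 284/(-30184) = 284*(-1/30184) = -71/7546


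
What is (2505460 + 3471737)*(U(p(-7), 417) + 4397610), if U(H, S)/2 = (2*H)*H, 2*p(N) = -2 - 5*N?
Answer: 26291890466703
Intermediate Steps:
p(N) = -1 - 5*N/2 (p(N) = (-2 - 5*N)/2 = -1 - 5*N/2)
U(H, S) = 4*H² (U(H, S) = 2*((2*H)*H) = 2*(2*H²) = 4*H²)
(2505460 + 3471737)*(U(p(-7), 417) + 4397610) = (2505460 + 3471737)*(4*(-1 - 5/2*(-7))² + 4397610) = 5977197*(4*(-1 + 35/2)² + 4397610) = 5977197*(4*(33/2)² + 4397610) = 5977197*(4*(1089/4) + 4397610) = 5977197*(1089 + 4397610) = 5977197*4398699 = 26291890466703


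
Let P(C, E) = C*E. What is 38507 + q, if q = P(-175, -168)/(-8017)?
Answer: 308681219/8017 ≈ 38503.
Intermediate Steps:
q = -29400/8017 (q = -175*(-168)/(-8017) = 29400*(-1/8017) = -29400/8017 ≈ -3.6672)
38507 + q = 38507 - 29400/8017 = 308681219/8017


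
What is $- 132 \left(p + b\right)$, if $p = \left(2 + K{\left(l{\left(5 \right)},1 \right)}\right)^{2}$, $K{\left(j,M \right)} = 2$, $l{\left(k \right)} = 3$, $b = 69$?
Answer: $-11220$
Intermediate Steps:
$p = 16$ ($p = \left(2 + 2\right)^{2} = 4^{2} = 16$)
$- 132 \left(p + b\right) = - 132 \left(16 + 69\right) = \left(-132\right) 85 = -11220$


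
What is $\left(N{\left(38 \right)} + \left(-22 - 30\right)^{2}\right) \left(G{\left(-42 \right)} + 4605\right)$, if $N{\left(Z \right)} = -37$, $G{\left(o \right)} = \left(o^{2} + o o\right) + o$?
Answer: $21578697$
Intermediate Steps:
$G{\left(o \right)} = o + 2 o^{2}$ ($G{\left(o \right)} = \left(o^{2} + o^{2}\right) + o = 2 o^{2} + o = o + 2 o^{2}$)
$\left(N{\left(38 \right)} + \left(-22 - 30\right)^{2}\right) \left(G{\left(-42 \right)} + 4605\right) = \left(-37 + \left(-22 - 30\right)^{2}\right) \left(- 42 \left(1 + 2 \left(-42\right)\right) + 4605\right) = \left(-37 + \left(-52\right)^{2}\right) \left(- 42 \left(1 - 84\right) + 4605\right) = \left(-37 + 2704\right) \left(\left(-42\right) \left(-83\right) + 4605\right) = 2667 \left(3486 + 4605\right) = 2667 \cdot 8091 = 21578697$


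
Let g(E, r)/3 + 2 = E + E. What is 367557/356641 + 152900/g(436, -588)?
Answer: 5548973267/93083301 ≈ 59.613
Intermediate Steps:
g(E, r) = -6 + 6*E (g(E, r) = -6 + 3*(E + E) = -6 + 3*(2*E) = -6 + 6*E)
367557/356641 + 152900/g(436, -588) = 367557/356641 + 152900/(-6 + 6*436) = 367557*(1/356641) + 152900/(-6 + 2616) = 367557/356641 + 152900/2610 = 367557/356641 + 152900*(1/2610) = 367557/356641 + 15290/261 = 5548973267/93083301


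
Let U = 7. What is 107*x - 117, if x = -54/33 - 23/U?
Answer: -49562/77 ≈ -643.66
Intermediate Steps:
x = -379/77 (x = -54/33 - 23/7 = -54*1/33 - 23*⅐ = -18/11 - 23/7 = -379/77 ≈ -4.9221)
107*x - 117 = 107*(-379/77) - 117 = -40553/77 - 117 = -49562/77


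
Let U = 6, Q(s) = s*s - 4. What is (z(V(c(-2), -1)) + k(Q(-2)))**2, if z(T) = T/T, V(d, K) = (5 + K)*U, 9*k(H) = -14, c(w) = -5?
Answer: 25/81 ≈ 0.30864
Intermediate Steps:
Q(s) = -4 + s**2 (Q(s) = s**2 - 4 = -4 + s**2)
k(H) = -14/9 (k(H) = (1/9)*(-14) = -14/9)
V(d, K) = 30 + 6*K (V(d, K) = (5 + K)*6 = 30 + 6*K)
z(T) = 1
(z(V(c(-2), -1)) + k(Q(-2)))**2 = (1 - 14/9)**2 = (-5/9)**2 = 25/81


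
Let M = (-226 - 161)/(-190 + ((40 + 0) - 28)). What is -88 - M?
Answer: -16051/178 ≈ -90.174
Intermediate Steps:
M = 387/178 (M = -387/(-190 + (40 - 28)) = -387/(-190 + 12) = -387/(-178) = -387*(-1/178) = 387/178 ≈ 2.1742)
-88 - M = -88 - 1*387/178 = -88 - 387/178 = -16051/178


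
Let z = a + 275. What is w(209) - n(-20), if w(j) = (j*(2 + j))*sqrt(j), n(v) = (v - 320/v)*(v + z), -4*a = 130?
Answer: 890 + 44099*sqrt(209) ≈ 6.3842e+5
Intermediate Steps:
a = -65/2 (a = -1/4*130 = -65/2 ≈ -32.500)
z = 485/2 (z = -65/2 + 275 = 485/2 ≈ 242.50)
n(v) = (485/2 + v)*(v - 320/v) (n(v) = (v - 320/v)*(v + 485/2) = (v - 320/v)*(485/2 + v) = (485/2 + v)*(v - 320/v))
w(j) = j**(3/2)*(2 + j)
w(209) - n(-20) = 209**(3/2)*(2 + 209) - (-320 + (-20)**2 - 77600/(-20) + (485/2)*(-20)) = (209*sqrt(209))*211 - (-320 + 400 - 77600*(-1/20) - 4850) = 44099*sqrt(209) - (-320 + 400 + 3880 - 4850) = 44099*sqrt(209) - 1*(-890) = 44099*sqrt(209) + 890 = 890 + 44099*sqrt(209)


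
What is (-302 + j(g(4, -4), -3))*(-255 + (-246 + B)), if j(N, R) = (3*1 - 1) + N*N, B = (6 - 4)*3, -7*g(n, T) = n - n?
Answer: 148500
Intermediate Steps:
g(n, T) = 0 (g(n, T) = -(n - n)/7 = -⅐*0 = 0)
B = 6 (B = 2*3 = 6)
j(N, R) = 2 + N² (j(N, R) = (3 - 1) + N² = 2 + N²)
(-302 + j(g(4, -4), -3))*(-255 + (-246 + B)) = (-302 + (2 + 0²))*(-255 + (-246 + 6)) = (-302 + (2 + 0))*(-255 - 240) = (-302 + 2)*(-495) = -300*(-495) = 148500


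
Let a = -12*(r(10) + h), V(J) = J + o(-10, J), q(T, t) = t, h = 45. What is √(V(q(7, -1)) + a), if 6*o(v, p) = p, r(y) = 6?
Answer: I*√22074/6 ≈ 24.762*I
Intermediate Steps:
o(v, p) = p/6
V(J) = 7*J/6 (V(J) = J + J/6 = 7*J/6)
a = -612 (a = -12*(6 + 45) = -12*51 = -612)
√(V(q(7, -1)) + a) = √((7/6)*(-1) - 612) = √(-7/6 - 612) = √(-3679/6) = I*√22074/6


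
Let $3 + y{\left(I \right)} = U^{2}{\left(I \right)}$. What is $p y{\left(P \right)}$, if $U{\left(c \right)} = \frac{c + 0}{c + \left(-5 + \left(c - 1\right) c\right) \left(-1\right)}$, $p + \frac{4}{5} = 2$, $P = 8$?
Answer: $- \frac{32898}{9245} \approx -3.5585$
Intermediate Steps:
$p = \frac{6}{5}$ ($p = - \frac{4}{5} + 2 = \frac{6}{5} \approx 1.2$)
$U{\left(c \right)} = \frac{c}{5 + c - c \left(-1 + c\right)}$ ($U{\left(c \right)} = \frac{c}{c + \left(-5 + \left(-1 + c\right) c\right) \left(-1\right)} = \frac{c}{c + \left(-5 + c \left(-1 + c\right)\right) \left(-1\right)} = \frac{c}{c - \left(-5 + c \left(-1 + c\right)\right)} = \frac{c}{5 + c - c \left(-1 + c\right)}$)
$y{\left(I \right)} = -3 + \frac{I^{2}}{\left(5 - I^{2} + 2 I\right)^{2}}$ ($y{\left(I \right)} = -3 + \left(\frac{I}{5 - I^{2} + 2 I}\right)^{2} = -3 + \frac{I^{2}}{\left(5 - I^{2} + 2 I\right)^{2}}$)
$p y{\left(P \right)} = \frac{6 \left(-3 + \frac{8^{2}}{\left(5 - 8^{2} + 2 \cdot 8\right)^{2}}\right)}{5} = \frac{6 \left(-3 + \frac{64}{\left(5 - 64 + 16\right)^{2}}\right)}{5} = \frac{6 \left(-3 + \frac{64}{1849}\right)}{5} = \frac{6}{5} \left(- \frac{5483}{1849}\right) = - \frac{32898}{9245}$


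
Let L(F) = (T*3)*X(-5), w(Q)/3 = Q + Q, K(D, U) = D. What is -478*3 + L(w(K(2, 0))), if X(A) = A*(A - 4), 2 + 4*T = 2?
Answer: -1434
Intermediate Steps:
T = 0 (T = -½ + (¼)*2 = -½ + ½ = 0)
w(Q) = 6*Q (w(Q) = 3*(Q + Q) = 3*(2*Q) = 6*Q)
X(A) = A*(-4 + A)
L(F) = 0 (L(F) = (0*3)*(-5*(-4 - 5)) = 0*(-5*(-9)) = 0*45 = 0)
-478*3 + L(w(K(2, 0))) = -478*3 + 0 = -1434 + 0 = -1434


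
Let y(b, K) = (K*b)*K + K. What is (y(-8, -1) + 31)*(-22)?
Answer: -484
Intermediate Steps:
y(b, K) = K + b*K**2 (y(b, K) = b*K**2 + K = K + b*K**2)
(y(-8, -1) + 31)*(-22) = (-(1 - 1*(-8)) + 31)*(-22) = (-(1 + 8) + 31)*(-22) = (-1*9 + 31)*(-22) = (-9 + 31)*(-22) = 22*(-22) = -484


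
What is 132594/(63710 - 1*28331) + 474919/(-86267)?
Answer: -1787890901/1017346731 ≈ -1.7574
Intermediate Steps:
132594/(63710 - 1*28331) + 474919/(-86267) = 132594/(63710 - 28331) + 474919*(-1/86267) = 132594/35379 - 474919/86267 = 132594*(1/35379) - 474919/86267 = 44198/11793 - 474919/86267 = -1787890901/1017346731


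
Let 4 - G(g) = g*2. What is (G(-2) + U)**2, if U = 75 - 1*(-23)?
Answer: 11236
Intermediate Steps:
U = 98 (U = 75 + 23 = 98)
G(g) = 4 - 2*g (G(g) = 4 - g*2 = 4 - 2*g)
(G(-2) + U)**2 = ((4 - 2*(-2)) + 98)**2 = ((4 + 4) + 98)**2 = (8 + 98)**2 = 106**2 = 11236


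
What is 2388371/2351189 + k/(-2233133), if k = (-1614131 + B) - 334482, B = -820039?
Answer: 11843174223571/5250517745137 ≈ 2.2556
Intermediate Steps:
k = -2768652 (k = (-1614131 - 820039) - 334482 = -2434170 - 334482 = -2768652)
2388371/2351189 + k/(-2233133) = 2388371/2351189 - 2768652/(-2233133) = 2388371*(1/2351189) - 2768652*(-1/2233133) = 2388371/2351189 + 2768652/2233133 = 11843174223571/5250517745137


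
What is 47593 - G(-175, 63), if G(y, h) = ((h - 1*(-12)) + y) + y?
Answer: 47868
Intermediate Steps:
G(y, h) = 12 + h + 2*y (G(y, h) = ((h + 12) + y) + y = ((12 + h) + y) + y = (12 + h + y) + y = 12 + h + 2*y)
47593 - G(-175, 63) = 47593 - (12 + 63 + 2*(-175)) = 47593 - (12 + 63 - 350) = 47593 - 1*(-275) = 47593 + 275 = 47868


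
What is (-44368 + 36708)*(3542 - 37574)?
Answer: 260685120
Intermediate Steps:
(-44368 + 36708)*(3542 - 37574) = -7660*(-34032) = 260685120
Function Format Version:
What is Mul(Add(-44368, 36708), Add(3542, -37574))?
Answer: 260685120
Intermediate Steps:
Mul(Add(-44368, 36708), Add(3542, -37574)) = Mul(-7660, -34032) = 260685120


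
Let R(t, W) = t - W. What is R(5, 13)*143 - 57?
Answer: -1201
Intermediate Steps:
R(5, 13)*143 - 57 = (5 - 1*13)*143 - 57 = (5 - 13)*143 - 57 = -8*143 - 57 = -1144 - 57 = -1201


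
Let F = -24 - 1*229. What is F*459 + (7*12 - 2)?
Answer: -116045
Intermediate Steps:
F = -253 (F = -24 - 229 = -253)
F*459 + (7*12 - 2) = -253*459 + (7*12 - 2) = -116127 + (84 - 2) = -116127 + 82 = -116045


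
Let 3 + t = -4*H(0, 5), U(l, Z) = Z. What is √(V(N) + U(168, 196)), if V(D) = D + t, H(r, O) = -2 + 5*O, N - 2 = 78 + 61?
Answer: 11*√2 ≈ 15.556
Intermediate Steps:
N = 141 (N = 2 + (78 + 61) = 2 + 139 = 141)
t = -95 (t = -3 - 4*(-2 + 5*5) = -3 - 4*(-2 + 25) = -3 - 4*23 = -3 - 92 = -95)
V(D) = -95 + D (V(D) = D - 95 = -95 + D)
√(V(N) + U(168, 196)) = √((-95 + 141) + 196) = √(46 + 196) = √242 = 11*√2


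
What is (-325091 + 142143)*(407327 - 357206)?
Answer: -9169536708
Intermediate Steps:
(-325091 + 142143)*(407327 - 357206) = -182948*50121 = -9169536708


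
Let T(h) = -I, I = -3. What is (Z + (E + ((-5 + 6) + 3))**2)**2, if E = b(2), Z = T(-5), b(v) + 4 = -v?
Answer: 49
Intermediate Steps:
T(h) = 3 (T(h) = -1*(-3) = 3)
b(v) = -4 - v
Z = 3
E = -6 (E = -4 - 1*2 = -4 - 2 = -6)
(Z + (E + ((-5 + 6) + 3))**2)**2 = (3 + (-6 + ((-5 + 6) + 3))**2)**2 = (3 + (-6 + (1 + 3))**2)**2 = (3 + (-6 + 4)**2)**2 = (3 + (-2)**2)**2 = (3 + 4)**2 = 7**2 = 49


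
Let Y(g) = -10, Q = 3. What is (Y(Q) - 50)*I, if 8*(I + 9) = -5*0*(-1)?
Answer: 540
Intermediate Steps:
I = -9 (I = -9 + (-5*0*(-1))/8 = -9 + (0*(-1))/8 = -9 + (⅛)*0 = -9 + 0 = -9)
(Y(Q) - 50)*I = (-10 - 50)*(-9) = -60*(-9) = 540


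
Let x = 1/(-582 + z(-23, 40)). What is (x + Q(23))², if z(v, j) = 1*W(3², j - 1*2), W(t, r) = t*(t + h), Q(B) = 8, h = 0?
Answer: 16056049/251001 ≈ 63.968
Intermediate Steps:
W(t, r) = t² (W(t, r) = t*(t + 0) = t*t = t²)
z(v, j) = 81 (z(v, j) = 1*(3²)² = 1*9² = 1*81 = 81)
x = -1/501 (x = 1/(-582 + 81) = 1/(-501) = -1/501 ≈ -0.0019960)
(x + Q(23))² = (-1/501 + 8)² = (4007/501)² = 16056049/251001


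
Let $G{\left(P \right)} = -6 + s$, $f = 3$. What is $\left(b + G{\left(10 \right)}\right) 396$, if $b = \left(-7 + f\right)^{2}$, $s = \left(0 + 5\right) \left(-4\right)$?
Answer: $-3960$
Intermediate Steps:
$s = -20$ ($s = 5 \left(-4\right) = -20$)
$G{\left(P \right)} = -26$ ($G{\left(P \right)} = -6 - 20 = -26$)
$b = 16$ ($b = \left(-7 + 3\right)^{2} = \left(-4\right)^{2} = 16$)
$\left(b + G{\left(10 \right)}\right) 396 = \left(16 - 26\right) 396 = \left(-10\right) 396 = -3960$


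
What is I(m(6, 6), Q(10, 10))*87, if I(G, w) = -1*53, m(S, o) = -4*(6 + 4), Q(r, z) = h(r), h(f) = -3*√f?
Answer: -4611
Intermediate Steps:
Q(r, z) = -3*√r
m(S, o) = -40 (m(S, o) = -4*10 = -40)
I(G, w) = -53
I(m(6, 6), Q(10, 10))*87 = -53*87 = -4611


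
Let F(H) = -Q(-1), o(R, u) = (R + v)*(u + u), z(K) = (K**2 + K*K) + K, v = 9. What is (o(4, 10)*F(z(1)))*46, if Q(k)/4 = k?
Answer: 47840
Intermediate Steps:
Q(k) = 4*k
z(K) = K + 2*K**2 (z(K) = (K**2 + K**2) + K = 2*K**2 + K = K + 2*K**2)
o(R, u) = 2*u*(9 + R) (o(R, u) = (R + 9)*(u + u) = (9 + R)*(2*u) = 2*u*(9 + R))
F(H) = 4 (F(H) = -4*(-1) = -1*(-4) = 4)
(o(4, 10)*F(z(1)))*46 = ((2*10*(9 + 4))*4)*46 = ((2*10*13)*4)*46 = (260*4)*46 = 1040*46 = 47840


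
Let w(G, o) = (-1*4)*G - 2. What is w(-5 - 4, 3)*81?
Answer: 2754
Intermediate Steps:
w(G, o) = -2 - 4*G (w(G, o) = -4*G - 2 = -2 - 4*G)
w(-5 - 4, 3)*81 = (-2 - 4*(-5 - 4))*81 = (-2 - 4*(-9))*81 = (-2 + 36)*81 = 34*81 = 2754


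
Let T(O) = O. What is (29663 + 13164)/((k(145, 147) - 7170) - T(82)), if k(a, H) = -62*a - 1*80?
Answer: -42827/16322 ≈ -2.6239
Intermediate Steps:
k(a, H) = -80 - 62*a (k(a, H) = -62*a - 80 = -80 - 62*a)
(29663 + 13164)/((k(145, 147) - 7170) - T(82)) = (29663 + 13164)/(((-80 - 62*145) - 7170) - 1*82) = 42827/(((-80 - 8990) - 7170) - 82) = 42827/((-9070 - 7170) - 82) = 42827/(-16240 - 82) = 42827/(-16322) = 42827*(-1/16322) = -42827/16322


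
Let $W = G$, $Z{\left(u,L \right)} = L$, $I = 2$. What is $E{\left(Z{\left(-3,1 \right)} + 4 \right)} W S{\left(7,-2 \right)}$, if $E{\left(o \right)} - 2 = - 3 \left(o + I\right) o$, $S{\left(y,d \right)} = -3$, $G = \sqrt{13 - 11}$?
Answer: $309 \sqrt{2} \approx 436.99$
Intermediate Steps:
$G = \sqrt{2} \approx 1.4142$
$W = \sqrt{2} \approx 1.4142$
$E{\left(o \right)} = 2 - 3 o \left(2 + o\right)$ ($E{\left(o \right)} = 2 - 3 \left(o + 2\right) o = 2 - 3 \left(2 + o\right) o = 2 - 3 o \left(2 + o\right)$)
$E{\left(Z{\left(-3,1 \right)} + 4 \right)} W S{\left(7,-2 \right)} = \left(2 - 6 \left(1 + 4\right) - 3 \left(1 + 4\right)^{2}\right) \sqrt{2} \left(-3\right) = \left(2 - 30 - 3 \cdot 5^{2}\right) \sqrt{2} \left(-3\right) = \left(2 - 30 - 75\right) \sqrt{2} \left(-3\right) = - 103 \sqrt{2} \left(-3\right) = 309 \sqrt{2}$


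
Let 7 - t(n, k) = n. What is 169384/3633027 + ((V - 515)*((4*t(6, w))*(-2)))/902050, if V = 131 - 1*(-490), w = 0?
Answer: 74856015152/1638586002675 ≈ 0.045683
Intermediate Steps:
t(n, k) = 7 - n
V = 621 (V = 131 + 490 = 621)
169384/3633027 + ((V - 515)*((4*t(6, w))*(-2)))/902050 = 169384/3633027 + ((621 - 515)*((4*(7 - 1*6))*(-2)))/902050 = 169384*(1/3633027) + (106*((4*(7 - 6))*(-2)))*(1/902050) = 169384/3633027 + (106*((4*1)*(-2)))*(1/902050) = 169384/3633027 + (106*(4*(-2)))*(1/902050) = 169384/3633027 + (106*(-8))*(1/902050) = 169384/3633027 - 848*1/902050 = 169384/3633027 - 424/451025 = 74856015152/1638586002675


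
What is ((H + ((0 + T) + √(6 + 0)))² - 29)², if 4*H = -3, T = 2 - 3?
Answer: 120577/256 + 2233*√6/16 ≈ 812.86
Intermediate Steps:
T = -1
H = -¾ (H = (¼)*(-3) = -¾ ≈ -0.75000)
((H + ((0 + T) + √(6 + 0)))² - 29)² = ((-¾ + ((0 - 1) + √(6 + 0)))² - 29)² = ((-¾ + (-1 + √6))² - 29)² = ((-7/4 + √6)² - 29)² = (-29 + (-7/4 + √6)²)²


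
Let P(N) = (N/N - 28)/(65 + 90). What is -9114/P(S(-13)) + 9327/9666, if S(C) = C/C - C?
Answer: 168581729/3222 ≈ 52322.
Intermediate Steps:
S(C) = 1 - C
P(N) = -27/155 (P(N) = (1 - 28)/155 = -27*1/155 = -27/155)
-9114/P(S(-13)) + 9327/9666 = -9114/(-27/155) + 9327/9666 = -9114*(-155/27) + 9327*(1/9666) = 470890/9 + 3109/3222 = 168581729/3222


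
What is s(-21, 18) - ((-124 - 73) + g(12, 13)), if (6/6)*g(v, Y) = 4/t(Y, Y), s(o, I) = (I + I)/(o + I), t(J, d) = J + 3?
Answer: 739/4 ≈ 184.75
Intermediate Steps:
t(J, d) = 3 + J
s(o, I) = 2*I/(I + o) (s(o, I) = (2*I)/(I + o) = 2*I/(I + o))
g(v, Y) = 4/(3 + Y)
s(-21, 18) - ((-124 - 73) + g(12, 13)) = 2*18/(18 - 21) - ((-124 - 73) + 4/(3 + 13)) = 2*18/(-3) - (-197 + 4/16) = 2*18*(-1/3) - (-197 + 4*(1/16)) = -12 - (-197 + 1/4) = -12 - 1*(-787/4) = -12 + 787/4 = 739/4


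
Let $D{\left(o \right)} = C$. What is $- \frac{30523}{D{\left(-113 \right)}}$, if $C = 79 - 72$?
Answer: $- \frac{30523}{7} \approx -4360.4$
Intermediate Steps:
$C = 7$
$D{\left(o \right)} = 7$
$- \frac{30523}{D{\left(-113 \right)}} = - \frac{30523}{7}$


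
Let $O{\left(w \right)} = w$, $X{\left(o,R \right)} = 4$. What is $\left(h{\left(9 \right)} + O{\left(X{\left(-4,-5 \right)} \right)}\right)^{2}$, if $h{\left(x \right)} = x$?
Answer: $169$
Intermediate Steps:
$\left(h{\left(9 \right)} + O{\left(X{\left(-4,-5 \right)} \right)}\right)^{2} = \left(9 + 4\right)^{2} = 13^{2} = 169$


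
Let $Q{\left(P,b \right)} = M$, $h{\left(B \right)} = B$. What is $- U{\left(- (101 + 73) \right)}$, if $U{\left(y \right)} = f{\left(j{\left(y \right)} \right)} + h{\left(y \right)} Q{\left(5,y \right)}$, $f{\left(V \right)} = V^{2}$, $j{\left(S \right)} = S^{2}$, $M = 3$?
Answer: $-916635654$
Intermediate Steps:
$Q{\left(P,b \right)} = 3$
$U{\left(y \right)} = y^{4} + 3 y$ ($U{\left(y \right)} = \left(y^{2}\right)^{2} + y 3 = y^{4} + 3 y$)
$- U{\left(- (101 + 73) \right)} = - - (101 + 73) \left(3 + \left(- (101 + 73)\right)^{3}\right) = - \left(-1\right) 174 \left(3 + \left(\left(-1\right) 174\right)^{3}\right) = - \left(-174\right) \left(3 + \left(-174\right)^{3}\right) = - \left(-174\right) \left(3 - 5268024\right) = - \left(-174\right) \left(-5268021\right) = \left(-1\right) 916635654 = -916635654$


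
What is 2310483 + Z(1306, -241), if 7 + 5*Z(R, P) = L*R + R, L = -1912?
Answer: 9056642/5 ≈ 1.8113e+6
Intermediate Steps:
Z(R, P) = -7/5 - 1911*R/5 (Z(R, P) = -7/5 + (-1912*R + R)/5 = -7/5 + (-1911*R)/5 = -7/5 - 1911*R/5)
2310483 + Z(1306, -241) = 2310483 + (-7/5 - 1911/5*1306) = 2310483 + (-7/5 - 2495766/5) = 2310483 - 2495773/5 = 9056642/5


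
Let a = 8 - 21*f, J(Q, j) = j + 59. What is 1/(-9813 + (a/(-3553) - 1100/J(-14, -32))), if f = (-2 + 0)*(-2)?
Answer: -5049/49751429 ≈ -0.00010148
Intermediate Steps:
f = 4 (f = -2*(-2) = 4)
J(Q, j) = 59 + j
a = -76 (a = 8 - 21*4 = 8 - 84 = -76)
1/(-9813 + (a/(-3553) - 1100/J(-14, -32))) = 1/(-9813 + (-76/(-3553) - 1100/(59 - 32))) = 1/(-9813 + (-76*(-1/3553) - 1100/27)) = 1/(-9813 + (4/187 - 1100*1/27)) = 1/(-9813 + (4/187 - 1100/27)) = 1/(-9813 - 205592/5049) = 1/(-49751429/5049) = -5049/49751429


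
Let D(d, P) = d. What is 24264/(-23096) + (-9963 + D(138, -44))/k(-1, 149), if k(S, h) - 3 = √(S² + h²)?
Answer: 17782956/64071191 - 9825*√22202/22193 ≈ -65.687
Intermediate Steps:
k(S, h) = 3 + √(S² + h²)
24264/(-23096) + (-9963 + D(138, -44))/k(-1, 149) = 24264/(-23096) + (-9963 + 138)/(3 + √((-1)² + 149²)) = 24264*(-1/23096) - 9825/(3 + √(1 + 22201)) = -3033/2887 - 9825/(3 + √22202)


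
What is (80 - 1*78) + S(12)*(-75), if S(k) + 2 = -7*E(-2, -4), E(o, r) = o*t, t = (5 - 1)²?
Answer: -16648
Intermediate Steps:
t = 16 (t = 4² = 16)
E(o, r) = 16*o (E(o, r) = o*16 = 16*o)
S(k) = 222 (S(k) = -2 - 112*(-2) = -2 - 7*(-32) = -2 + 224 = 222)
(80 - 1*78) + S(12)*(-75) = (80 - 1*78) + 222*(-75) = (80 - 78) - 16650 = 2 - 16650 = -16648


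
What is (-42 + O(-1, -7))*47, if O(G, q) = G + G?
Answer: -2068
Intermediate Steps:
O(G, q) = 2*G
(-42 + O(-1, -7))*47 = (-42 + 2*(-1))*47 = (-42 - 2)*47 = -44*47 = -2068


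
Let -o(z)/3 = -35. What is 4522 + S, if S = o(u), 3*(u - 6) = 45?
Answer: 4627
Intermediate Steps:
u = 21 (u = 6 + (⅓)*45 = 6 + 15 = 21)
o(z) = 105 (o(z) = -3*(-35) = 105)
S = 105
4522 + S = 4522 + 105 = 4627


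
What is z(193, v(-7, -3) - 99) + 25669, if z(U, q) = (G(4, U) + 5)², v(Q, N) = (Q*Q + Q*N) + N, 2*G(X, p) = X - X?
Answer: 25694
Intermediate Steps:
G(X, p) = 0 (G(X, p) = (X - X)/2 = (½)*0 = 0)
v(Q, N) = N + Q² + N*Q (v(Q, N) = (Q² + N*Q) + N = N + Q² + N*Q)
z(U, q) = 25 (z(U, q) = (0 + 5)² = 5² = 25)
z(193, v(-7, -3) - 99) + 25669 = 25 + 25669 = 25694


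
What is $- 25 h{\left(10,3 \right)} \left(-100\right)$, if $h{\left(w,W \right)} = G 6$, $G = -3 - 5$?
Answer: $-120000$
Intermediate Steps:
$G = -8$
$h{\left(w,W \right)} = -48$ ($h{\left(w,W \right)} = \left(-8\right) 6 = -48$)
$- 25 h{\left(10,3 \right)} \left(-100\right) = \left(-25\right) \left(-48\right) \left(-100\right) = 1200 \left(-100\right) = -120000$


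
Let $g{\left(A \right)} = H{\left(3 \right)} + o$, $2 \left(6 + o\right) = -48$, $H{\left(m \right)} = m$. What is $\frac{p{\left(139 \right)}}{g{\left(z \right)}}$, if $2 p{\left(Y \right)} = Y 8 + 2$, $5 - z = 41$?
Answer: $- \frac{557}{27} \approx -20.63$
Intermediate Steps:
$z = -36$ ($z = 5 - 41 = -36$)
$o = -30$ ($o = -6 + \frac{1}{2} \left(-48\right) = -6 - 24 = -30$)
$p{\left(Y \right)} = 1 + 4 Y$ ($p{\left(Y \right)} = \frac{Y 8 + 2}{2} = \frac{8 Y + 2}{2} = \frac{2 + 8 Y}{2} = 1 + 4 Y$)
$g{\left(A \right)} = -27$ ($g{\left(A \right)} = 3 - 30 = -27$)
$\frac{p{\left(139 \right)}}{g{\left(z \right)}} = \frac{1 + 4 \cdot 139}{-27} = \left(1 + 556\right) \left(- \frac{1}{27}\right) = 557 \left(- \frac{1}{27}\right) = - \frac{557}{27}$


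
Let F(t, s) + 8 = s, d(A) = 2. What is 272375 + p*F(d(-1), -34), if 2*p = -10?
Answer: 272585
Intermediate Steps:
p = -5 (p = (½)*(-10) = -5)
F(t, s) = -8 + s
272375 + p*F(d(-1), -34) = 272375 - 5*(-8 - 34) = 272375 - 5*(-42) = 272375 + 210 = 272585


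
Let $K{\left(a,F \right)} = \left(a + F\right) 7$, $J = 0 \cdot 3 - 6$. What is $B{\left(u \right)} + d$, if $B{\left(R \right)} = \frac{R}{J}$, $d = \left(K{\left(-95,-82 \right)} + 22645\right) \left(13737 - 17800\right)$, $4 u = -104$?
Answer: $- \frac{260917721}{3} \approx -8.6973 \cdot 10^{7}$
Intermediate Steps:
$u = -26$ ($u = \frac{1}{4} \left(-104\right) = -26$)
$J = -6$ ($J = 0 - 6 = -6$)
$K{\left(a,F \right)} = 7 F + 7 a$ ($K{\left(a,F \right)} = \left(F + a\right) 7 = 7 F + 7 a$)
$d = -86972578$ ($d = \left(\left(7 \left(-82\right) + 7 \left(-95\right)\right) + 22645\right) \left(13737 - 17800\right) = \left(\left(-574 - 665\right) + 22645\right) \left(-4063\right) = \left(-1239 + 22645\right) \left(-4063\right) = 21406 \left(-4063\right) = -86972578$)
$B{\left(R \right)} = - \frac{R}{6}$ ($B{\left(R \right)} = \frac{R}{-6} = R \left(- \frac{1}{6}\right) = - \frac{R}{6}$)
$B{\left(u \right)} + d = \left(- \frac{1}{6}\right) \left(-26\right) - 86972578 = \frac{13}{3} - 86972578 = - \frac{260917721}{3}$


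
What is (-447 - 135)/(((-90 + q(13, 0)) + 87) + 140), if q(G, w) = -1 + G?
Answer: -582/149 ≈ -3.9060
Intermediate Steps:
(-447 - 135)/(((-90 + q(13, 0)) + 87) + 140) = (-447 - 135)/(((-90 + (-1 + 13)) + 87) + 140) = -582/(((-90 + 12) + 87) + 140) = -582/((-78 + 87) + 140) = -582/(9 + 140) = -582/149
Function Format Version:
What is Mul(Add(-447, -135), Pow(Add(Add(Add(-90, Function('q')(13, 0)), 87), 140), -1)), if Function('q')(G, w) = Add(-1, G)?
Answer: Rational(-582, 149) ≈ -3.9060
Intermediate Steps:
Mul(Add(-447, -135), Pow(Add(Add(Add(-90, Function('q')(13, 0)), 87), 140), -1)) = Mul(Add(-447, -135), Pow(Add(Add(Add(-90, Add(-1, 13)), 87), 140), -1)) = Mul(-582, Pow(Add(Add(Add(-90, 12), 87), 140), -1)) = Mul(-582, Pow(Add(Add(-78, 87), 140), -1)) = Mul(-582, Pow(Add(9, 140), -1)) = Mul(-582, Pow(149, -1)) = Mul(-582, Rational(1, 149)) = Rational(-582, 149)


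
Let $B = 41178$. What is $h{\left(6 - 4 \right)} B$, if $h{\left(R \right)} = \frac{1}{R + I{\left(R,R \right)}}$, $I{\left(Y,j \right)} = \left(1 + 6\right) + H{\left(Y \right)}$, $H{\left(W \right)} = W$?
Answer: $\frac{41178}{11} \approx 3743.5$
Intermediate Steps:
$I{\left(Y,j \right)} = 7 + Y$ ($I{\left(Y,j \right)} = \left(1 + 6\right) + Y = 7 + Y$)
$h{\left(R \right)} = \frac{1}{7 + 2 R}$ ($h{\left(R \right)} = \frac{1}{R + \left(7 + R\right)} = \frac{1}{7 + 2 R}$)
$h{\left(6 - 4 \right)} B = \frac{1}{7 + 2 \left(6 - 4\right)} 41178 = \frac{1}{7 + 2 \cdot 2} \cdot 41178 = \frac{1}{7 + 4} \cdot 41178 = \frac{1}{11} \cdot 41178 = \frac{41178}{11}$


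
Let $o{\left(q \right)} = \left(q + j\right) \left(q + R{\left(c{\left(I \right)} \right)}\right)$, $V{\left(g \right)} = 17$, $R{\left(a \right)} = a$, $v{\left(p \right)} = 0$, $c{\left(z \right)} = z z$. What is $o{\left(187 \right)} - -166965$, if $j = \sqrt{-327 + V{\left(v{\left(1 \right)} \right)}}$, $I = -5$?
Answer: $206609 + 212 i \sqrt{310} \approx 2.0661 \cdot 10^{5} + 3732.6 i$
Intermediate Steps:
$c{\left(z \right)} = z^{2}$
$j = i \sqrt{310}$ ($j = \sqrt{-327 + 17} = \sqrt{-310} = i \sqrt{310} \approx 17.607 i$)
$o{\left(q \right)} = \left(25 + q\right) \left(q + i \sqrt{310}\right)$ ($o{\left(q \right)} = \left(q + i \sqrt{310}\right) \left(q + \left(-5\right)^{2}\right) = \left(q + i \sqrt{310}\right) \left(q + 25\right) = \left(q + i \sqrt{310}\right) \left(25 + q\right) = \left(25 + q\right) \left(q + i \sqrt{310}\right)$)
$o{\left(187 \right)} - -166965 = \left(187^{2} + 25 \cdot 187 + 25 i \sqrt{310} + i 187 \sqrt{310}\right) - -166965 = \left(34969 + 4675 + 25 i \sqrt{310} + 187 i \sqrt{310}\right) + 166965 = \left(39644 + 212 i \sqrt{310}\right) + 166965 = 206609 + 212 i \sqrt{310}$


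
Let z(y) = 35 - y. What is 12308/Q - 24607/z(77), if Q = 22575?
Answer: 26477141/45150 ≈ 586.43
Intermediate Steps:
12308/Q - 24607/z(77) = 12308/22575 - 24607/(35 - 1*77) = 12308*(1/22575) - 24607/(35 - 77) = 12308/22575 - 24607/(-42) = 12308/22575 - 24607*(-1/42) = 12308/22575 + 24607/42 = 26477141/45150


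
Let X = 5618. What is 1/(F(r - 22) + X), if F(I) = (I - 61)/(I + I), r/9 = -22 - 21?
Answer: 409/2297997 ≈ 0.00017798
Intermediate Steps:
r = -387 (r = 9*(-22 - 21) = 9*(-43) = -387)
F(I) = (-61 + I)/(2*I) (F(I) = (-61 + I)/((2*I)) = (-61 + I)*(1/(2*I)) = (-61 + I)/(2*I))
1/(F(r - 22) + X) = 1/((-61 + (-387 - 22))/(2*(-387 - 22)) + 5618) = 1/((½)*(-61 - 409)/(-409) + 5618) = 1/((½)*(-1/409)*(-470) + 5618) = 1/(235/409 + 5618) = 1/(2297997/409) = 409/2297997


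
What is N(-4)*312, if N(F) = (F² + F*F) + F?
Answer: 8736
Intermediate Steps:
N(F) = F + 2*F² (N(F) = (F² + F²) + F = 2*F² + F = F + 2*F²)
N(-4)*312 = -4*(1 + 2*(-4))*312 = -4*(1 - 8)*312 = -4*(-7)*312 = 28*312 = 8736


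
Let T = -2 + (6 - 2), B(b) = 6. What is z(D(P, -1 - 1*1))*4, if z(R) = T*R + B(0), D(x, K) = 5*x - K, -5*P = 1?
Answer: 32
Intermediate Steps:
P = -⅕ (P = -⅕*1 = -⅕ ≈ -0.20000)
D(x, K) = -K + 5*x
T = 2 (T = -2 + 4 = 2)
z(R) = 6 + 2*R (z(R) = 2*R + 6 = 6 + 2*R)
z(D(P, -1 - 1*1))*4 = (6 + 2*(-(-1 - 1*1) + 5*(-⅕)))*4 = (6 + 2*(-(-1 - 1) - 1))*4 = (6 + 2*(-1*(-2) - 1))*4 = (6 + 2*(2 - 1))*4 = (6 + 2*1)*4 = (6 + 2)*4 = 8*4 = 32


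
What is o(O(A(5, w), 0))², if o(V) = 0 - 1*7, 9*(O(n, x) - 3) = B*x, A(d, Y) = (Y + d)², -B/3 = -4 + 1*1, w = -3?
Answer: 49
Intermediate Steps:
B = 9 (B = -3*(-4 + 1*1) = -3*(-4 + 1) = -3*(-3) = 9)
O(n, x) = 3 + x (O(n, x) = 3 + (9*x)/9 = 3 + x)
o(V) = -7 (o(V) = 0 - 7 = -7)
o(O(A(5, w), 0))² = (-7)² = 49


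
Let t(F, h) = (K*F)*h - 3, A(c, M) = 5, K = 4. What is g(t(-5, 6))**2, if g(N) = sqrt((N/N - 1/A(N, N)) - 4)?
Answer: -16/5 ≈ -3.2000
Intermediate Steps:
t(F, h) = -3 + 4*F*h (t(F, h) = (4*F)*h - 3 = 4*F*h - 3 = -3 + 4*F*h)
g(N) = 4*I*sqrt(5)/5 (g(N) = sqrt((N/N - 1/5) - 4) = sqrt((1 - 1*1/5) - 4) = sqrt((1 - 1/5) - 4) = sqrt(4/5 - 4) = sqrt(-16/5) = 4*I*sqrt(5)/5)
g(t(-5, 6))**2 = (4*I*sqrt(5)/5)**2 = -16/5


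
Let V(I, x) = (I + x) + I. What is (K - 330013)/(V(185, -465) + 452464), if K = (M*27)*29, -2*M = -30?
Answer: -318268/452369 ≈ -0.70356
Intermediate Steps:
M = 15 (M = -½*(-30) = 15)
V(I, x) = x + 2*I
K = 11745 (K = (15*27)*29 = 405*29 = 11745)
(K - 330013)/(V(185, -465) + 452464) = (11745 - 330013)/((-465 + 2*185) + 452464) = -318268/((-465 + 370) + 452464) = -318268/(-95 + 452464) = -318268/452369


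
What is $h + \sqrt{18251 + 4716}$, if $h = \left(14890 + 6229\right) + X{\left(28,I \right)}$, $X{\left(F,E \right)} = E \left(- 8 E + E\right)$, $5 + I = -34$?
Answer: $10472 + \sqrt{22967} \approx 10624.0$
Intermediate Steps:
$I = -39$ ($I = -5 - 34 = -39$)
$X{\left(F,E \right)} = - 7 E^{2}$ ($X{\left(F,E \right)} = E \left(- 7 E\right) = - 7 E^{2}$)
$h = 10472$ ($h = \left(14890 + 6229\right) - 7 \left(-39\right)^{2} = 21119 - 10647 = 10472$)
$h + \sqrt{18251 + 4716} = 10472 + \sqrt{18251 + 4716} = 10472 + \sqrt{22967}$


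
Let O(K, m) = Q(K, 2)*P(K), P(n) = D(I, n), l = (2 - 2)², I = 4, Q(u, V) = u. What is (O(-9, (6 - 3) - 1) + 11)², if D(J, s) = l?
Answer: 121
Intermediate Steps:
l = 0 (l = 0² = 0)
D(J, s) = 0
P(n) = 0
O(K, m) = 0 (O(K, m) = K*0 = 0)
(O(-9, (6 - 3) - 1) + 11)² = (0 + 11)² = 11² = 121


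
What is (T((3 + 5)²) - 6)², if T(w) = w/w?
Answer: 25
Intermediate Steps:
T(w) = 1
(T((3 + 5)²) - 6)² = (1 - 6)² = (-5)² = 25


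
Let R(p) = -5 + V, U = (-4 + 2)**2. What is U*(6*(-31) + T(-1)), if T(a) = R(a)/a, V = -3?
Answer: -712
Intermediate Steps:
U = 4 (U = (-2)**2 = 4)
R(p) = -8 (R(p) = -5 - 3 = -8)
T(a) = -8/a
U*(6*(-31) + T(-1)) = 4*(6*(-31) - 8/(-1)) = 4*(-186 - 8*(-1)) = 4*(-186 + 8) = 4*(-178) = -712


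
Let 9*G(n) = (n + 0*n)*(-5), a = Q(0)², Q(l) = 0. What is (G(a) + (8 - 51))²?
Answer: 1849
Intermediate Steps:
a = 0 (a = 0² = 0)
G(n) = -5*n/9 (G(n) = ((n + 0*n)*(-5))/9 = ((n + 0)*(-5))/9 = (n*(-5))/9 = (-5*n)/9 = -5*n/9)
(G(a) + (8 - 51))² = (-5/9*0 + (8 - 51))² = (0 - 43)² = (-43)² = 1849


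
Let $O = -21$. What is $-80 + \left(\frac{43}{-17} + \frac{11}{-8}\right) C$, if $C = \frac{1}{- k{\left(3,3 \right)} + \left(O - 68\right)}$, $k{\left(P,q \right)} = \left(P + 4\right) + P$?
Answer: $- \frac{119621}{1496} \approx -79.961$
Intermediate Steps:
$k{\left(P,q \right)} = 4 + 2 P$ ($k{\left(P,q \right)} = \left(4 + P\right) + P = 4 + 2 P$)
$C = - \frac{1}{99}$ ($C = \frac{1}{- (4 + 2 \cdot 3) - 89} = \frac{1}{- (4 + 6) - 89} = \frac{1}{\left(-1\right) 10 - 89} = \frac{1}{-10 - 89} = \frac{1}{-99} = - \frac{1}{99} \approx -0.010101$)
$-80 + \left(\frac{43}{-17} + \frac{11}{-8}\right) C = -80 + \left(\frac{43}{-17} + \frac{11}{-8}\right) \left(- \frac{1}{99}\right) = -80 + \left(43 \left(- \frac{1}{17}\right) + 11 \left(- \frac{1}{8}\right)\right) \left(- \frac{1}{99}\right) = -80 + \left(- \frac{43}{17} - \frac{11}{8}\right) \left(- \frac{1}{99}\right) = -80 - - \frac{59}{1496} = -80 + \frac{59}{1496} = - \frac{119621}{1496}$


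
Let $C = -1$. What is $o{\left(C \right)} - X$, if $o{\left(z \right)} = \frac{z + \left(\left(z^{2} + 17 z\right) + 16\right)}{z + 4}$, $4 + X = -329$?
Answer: $\frac{998}{3} \approx 332.67$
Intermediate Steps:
$X = -333$ ($X = -4 - 329 = -333$)
$o{\left(z \right)} = \frac{16 + z^{2} + 18 z}{4 + z}$ ($o{\left(z \right)} = \frac{z + \left(16 + z^{2} + 17 z\right)}{4 + z} = \frac{16 + z^{2} + 18 z}{4 + z}$)
$o{\left(C \right)} - X = \frac{16 + \left(-1\right)^{2} + 18 \left(-1\right)}{4 - 1} - -333 = \frac{16 + 1 - 18}{3} + 333 = \frac{1}{3} \left(-1\right) + 333 = - \frac{1}{3} + 333 = \frac{998}{3}$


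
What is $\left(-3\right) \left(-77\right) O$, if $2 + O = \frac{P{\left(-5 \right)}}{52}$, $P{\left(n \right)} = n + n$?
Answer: $- \frac{13167}{26} \approx -506.42$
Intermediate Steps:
$P{\left(n \right)} = 2 n$
$O = - \frac{57}{26}$ ($O = -2 + \frac{2 \left(-5\right)}{52} = -2 - \frac{5}{26} = - \frac{57}{26} \approx -2.1923$)
$\left(-3\right) \left(-77\right) O = \left(-3\right) \left(-77\right) \left(- \frac{57}{26}\right) = 231 \left(- \frac{57}{26}\right) = - \frac{13167}{26}$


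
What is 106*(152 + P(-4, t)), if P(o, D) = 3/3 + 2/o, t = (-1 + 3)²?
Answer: 16165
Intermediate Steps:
t = 4 (t = 2² = 4)
P(o, D) = 1 + 2/o (P(o, D) = 3*(⅓) + 2/o = 1 + 2/o)
106*(152 + P(-4, t)) = 106*(152 + (2 - 4)/(-4)) = 106*(152 - ¼*(-2)) = 106*(152 + ½) = 106*(305/2) = 16165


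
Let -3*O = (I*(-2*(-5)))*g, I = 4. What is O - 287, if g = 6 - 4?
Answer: -941/3 ≈ -313.67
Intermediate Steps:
g = 2
O = -80/3 (O = -4*(-2*(-5))*2/3 = -4*10*2/3 = -40*2/3 = -⅓*80 = -80/3 ≈ -26.667)
O - 287 = -80/3 - 287 = -941/3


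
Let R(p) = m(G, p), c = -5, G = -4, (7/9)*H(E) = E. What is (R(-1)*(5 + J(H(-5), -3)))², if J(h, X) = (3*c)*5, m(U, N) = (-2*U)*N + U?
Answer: 705600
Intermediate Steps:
H(E) = 9*E/7
m(U, N) = U - 2*N*U (m(U, N) = -2*N*U + U = U - 2*N*U)
R(p) = -4 + 8*p (R(p) = -4*(1 - 2*p) = -4 + 8*p)
J(h, X) = -75 (J(h, X) = (3*(-5))*5 = -15*5 = -75)
(R(-1)*(5 + J(H(-5), -3)))² = ((-4 + 8*(-1))*(5 - 75))² = ((-4 - 8)*(-70))² = (-12*(-70))² = 840² = 705600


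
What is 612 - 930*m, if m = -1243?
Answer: 1156602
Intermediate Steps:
612 - 930*m = 612 - 930*(-1243) = 612 + 1155990 = 1156602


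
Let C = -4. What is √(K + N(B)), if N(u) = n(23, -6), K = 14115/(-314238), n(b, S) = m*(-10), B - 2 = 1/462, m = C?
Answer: 3*√48708461190/104746 ≈ 6.3210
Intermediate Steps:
m = -4
B = 925/462 (B = 2 + 1/462 = 925/462 ≈ 2.0022)
n(b, S) = 40 (n(b, S) = -4*(-10) = 40)
K = -4705/104746 (K = 14115*(-1/314238) = -4705/104746 ≈ -0.044918)
N(u) = 40
√(K + N(B)) = √(-4705/104746 + 40) = √(4185135/104746) = 3*√48708461190/104746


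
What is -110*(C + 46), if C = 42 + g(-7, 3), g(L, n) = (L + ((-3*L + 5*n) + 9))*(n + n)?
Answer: -34760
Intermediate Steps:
g(L, n) = 2*n*(9 - 2*L + 5*n) (g(L, n) = (L + (9 - 3*L + 5*n))*(2*n) = (9 - 2*L + 5*n)*(2*n) = 2*n*(9 - 2*L + 5*n))
C = 270 (C = 42 + 2*3*(9 - 2*(-7) + 5*3) = 42 + 2*3*(9 + 14 + 15) = 42 + 2*3*38 = 42 + 228 = 270)
-110*(C + 46) = -110*(270 + 46) = -110*316 = -34760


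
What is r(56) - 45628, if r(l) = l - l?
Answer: -45628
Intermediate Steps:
r(l) = 0
r(56) - 45628 = 0 - 45628 = -45628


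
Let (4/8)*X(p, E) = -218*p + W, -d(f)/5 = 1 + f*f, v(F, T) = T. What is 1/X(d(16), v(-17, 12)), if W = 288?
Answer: 1/560836 ≈ 1.7831e-6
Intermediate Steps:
d(f) = -5 - 5*f² (d(f) = -5*(1 + f*f) = -5*(1 + f²) = -5 - 5*f²)
X(p, E) = 576 - 436*p (X(p, E) = 2*(-218*p + 288) = 2*(288 - 218*p) = 576 - 436*p)
1/X(d(16), v(-17, 12)) = 1/(576 - 436*(-5 - 5*16²)) = 1/(576 - 436*(-5 - 5*256)) = 1/(576 - 436*(-5 - 1280)) = 1/(576 - 436*(-1285)) = 1/(576 + 560260) = 1/560836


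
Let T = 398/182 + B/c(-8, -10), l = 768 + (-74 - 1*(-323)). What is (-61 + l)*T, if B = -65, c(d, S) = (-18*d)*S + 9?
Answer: 277893904/130221 ≈ 2134.0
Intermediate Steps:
l = 1017 (l = 768 + (-74 + 323) = 768 + 249 = 1017)
c(d, S) = 9 - 18*S*d (c(d, S) = -18*S*d + 9 = 9 - 18*S*d)
T = 290684/130221 (T = 398/182 - 65/(9 - 18*(-10)*(-8)) = 398*(1/182) - 65/(9 - 1440) = 199/91 - 65/(-1431) = 199/91 - 65*(-1/1431) = 199/91 + 65/1431 = 290684/130221 ≈ 2.2322)
(-61 + l)*T = (-61 + 1017)*(290684/130221) = 956*(290684/130221) = 277893904/130221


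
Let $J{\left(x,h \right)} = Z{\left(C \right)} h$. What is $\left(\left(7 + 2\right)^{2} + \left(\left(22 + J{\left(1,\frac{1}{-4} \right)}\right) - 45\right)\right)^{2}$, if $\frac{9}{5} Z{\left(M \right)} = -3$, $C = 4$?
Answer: $\frac{491401}{144} \approx 3412.5$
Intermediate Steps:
$Z{\left(M \right)} = - \frac{5}{3}$ ($Z{\left(M \right)} = \frac{5}{9} \left(-3\right) = - \frac{5}{3}$)
$J{\left(x,h \right)} = - \frac{5 h}{3}$
$\left(\left(7 + 2\right)^{2} + \left(\left(22 + J{\left(1,\frac{1}{-4} \right)}\right) - 45\right)\right)^{2} = \left(\left(7 + 2\right)^{2} - \left(23 - \frac{5}{12}\right)\right)^{2} = \left(9^{2} + \left(\left(22 - - \frac{5}{12}\right) - 45\right)\right)^{2} = \left(81 + \left(\left(22 + \frac{5}{12}\right) - 45\right)\right)^{2} = \left(81 + \left(\frac{269}{12} - 45\right)\right)^{2} = \left(81 - \frac{271}{12}\right)^{2} = \left(\frac{701}{12}\right)^{2} = \frac{491401}{144}$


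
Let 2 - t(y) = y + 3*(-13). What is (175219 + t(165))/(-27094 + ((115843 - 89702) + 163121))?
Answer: 58365/54056 ≈ 1.0797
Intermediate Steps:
t(y) = 41 - y (t(y) = 2 - (y + 3*(-13)) = 2 - (y - 39) = 2 - (-39 + y) = 2 + (39 - y) = 41 - y)
(175219 + t(165))/(-27094 + ((115843 - 89702) + 163121)) = (175219 + (41 - 1*165))/(-27094 + ((115843 - 89702) + 163121)) = (175219 + (41 - 165))/(-27094 + (26141 + 163121)) = (175219 - 124)/(-27094 + 189262) = 175095/162168 = 175095*(1/162168) = 58365/54056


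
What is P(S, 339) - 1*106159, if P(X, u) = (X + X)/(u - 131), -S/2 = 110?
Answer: -2760189/26 ≈ -1.0616e+5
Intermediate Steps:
S = -220 (S = -2*110 = -220)
P(X, u) = 2*X/(-131 + u) (P(X, u) = (2*X)/(-131 + u) = 2*X/(-131 + u))
P(S, 339) - 1*106159 = 2*(-220)/(-131 + 339) - 1*106159 = 2*(-220)/208 - 106159 = 2*(-220)*(1/208) - 106159 = -55/26 - 106159 = -2760189/26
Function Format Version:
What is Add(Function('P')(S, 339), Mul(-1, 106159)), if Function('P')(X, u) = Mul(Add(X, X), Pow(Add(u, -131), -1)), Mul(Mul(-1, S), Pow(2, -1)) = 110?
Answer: Rational(-2760189, 26) ≈ -1.0616e+5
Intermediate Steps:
S = -220 (S = Mul(-2, 110) = -220)
Function('P')(X, u) = Mul(2, X, Pow(Add(-131, u), -1)) (Function('P')(X, u) = Mul(Mul(2, X), Pow(Add(-131, u), -1)) = Mul(2, X, Pow(Add(-131, u), -1)))
Add(Function('P')(S, 339), Mul(-1, 106159)) = Add(Mul(2, -220, Pow(Add(-131, 339), -1)), Mul(-1, 106159)) = Add(Mul(2, -220, Pow(208, -1)), -106159) = Add(Mul(2, -220, Rational(1, 208)), -106159) = Add(Rational(-55, 26), -106159) = Rational(-2760189, 26)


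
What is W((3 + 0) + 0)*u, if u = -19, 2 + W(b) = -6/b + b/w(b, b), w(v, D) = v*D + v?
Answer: 285/4 ≈ 71.250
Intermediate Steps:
w(v, D) = v + D*v (w(v, D) = D*v + v = v + D*v)
W(b) = -2 + 1/(1 + b) - 6/b (W(b) = -2 + (-6/b + b/((b*(1 + b)))) = -2 + (-6/b + b*(1/(b*(1 + b)))) = -2 + (-6/b + 1/(1 + b)) = -2 + (1/(1 + b) - 6/b) = -2 + 1/(1 + b) - 6/b)
W((3 + 0) + 0)*u = ((-6 - 7*((3 + 0) + 0) - 2*((3 + 0) + 0)**2)/(((3 + 0) + 0)*(1 + ((3 + 0) + 0))))*(-19) = ((-6 - 7*(3 + 0) - 2*(3 + 0)**2)/((3 + 0)*(1 + (3 + 0))))*(-19) = ((-6 - 7*3 - 2*3**2)/(3*(1 + 3)))*(-19) = ((1/3)*(-6 - 21 - 2*9)/4)*(-19) = ((1/3)*(1/4)*(-6 - 21 - 18))*(-19) = ((1/3)*(1/4)*(-45))*(-19) = -15/4*(-19) = 285/4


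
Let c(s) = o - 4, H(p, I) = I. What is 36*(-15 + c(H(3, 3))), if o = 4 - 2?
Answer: -612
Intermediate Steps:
o = 2
c(s) = -2 (c(s) = 2 - 4 = -2)
36*(-15 + c(H(3, 3))) = 36*(-15 - 2) = 36*(-17) = -612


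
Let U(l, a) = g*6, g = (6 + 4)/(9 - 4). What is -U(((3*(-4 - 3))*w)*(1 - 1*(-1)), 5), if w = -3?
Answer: -12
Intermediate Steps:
g = 2 (g = 10/5 = 10*(⅕) = 2)
U(l, a) = 12 (U(l, a) = 2*6 = 12)
-U(((3*(-4 - 3))*w)*(1 - 1*(-1)), 5) = -1*12 = -12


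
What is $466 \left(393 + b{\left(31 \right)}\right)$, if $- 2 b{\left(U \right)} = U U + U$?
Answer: $-47998$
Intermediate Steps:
$b{\left(U \right)} = - \frac{U}{2} - \frac{U^{2}}{2}$ ($b{\left(U \right)} = - \frac{U U + U}{2} = - \frac{U^{2} + U}{2} = - \frac{U + U^{2}}{2} = - \frac{U}{2} - \frac{U^{2}}{2}$)
$466 \left(393 + b{\left(31 \right)}\right) = 466 \left(393 - \frac{31 \left(1 + 31\right)}{2}\right) = 466 \left(393 - \frac{31}{2} \cdot 32\right) = 466 \left(393 - 496\right) = 466 \left(-103\right) = -47998$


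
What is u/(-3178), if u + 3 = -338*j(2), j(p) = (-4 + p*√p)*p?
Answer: -2701/3178 + 676*√2/1589 ≈ -0.24826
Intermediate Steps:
j(p) = p*(-4 + p^(3/2)) (j(p) = (-4 + p^(3/2))*p = p*(-4 + p^(3/2)))
u = 2701 - 1352*√2 (u = -3 - 338*(2^(5/2) - 4*2) = -3 - 338*(4*√2 - 8) = -3 - 338*(-8 + 4*√2) = -3 + (2704 - 1352*√2) = 2701 - 1352*√2 ≈ 788.98)
u/(-3178) = (2701 - 1352*√2)/(-3178) = (2701 - 1352*√2)*(-1/3178) = -2701/3178 + 676*√2/1589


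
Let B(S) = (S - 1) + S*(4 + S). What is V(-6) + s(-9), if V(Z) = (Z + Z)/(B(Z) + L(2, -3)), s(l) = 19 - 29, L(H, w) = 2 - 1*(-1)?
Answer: -23/2 ≈ -11.500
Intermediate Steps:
L(H, w) = 3 (L(H, w) = 2 + 1 = 3)
s(l) = -10
B(S) = -1 + S + S*(4 + S) (B(S) = (-1 + S) + S*(4 + S) = -1 + S + S*(4 + S))
V(Z) = 2*Z/(2 + Z**2 + 5*Z) (V(Z) = (Z + Z)/((-1 + Z**2 + 5*Z) + 3) = (2*Z)/(2 + Z**2 + 5*Z) = 2*Z/(2 + Z**2 + 5*Z))
V(-6) + s(-9) = 2*(-6)/(2 + (-6)**2 + 5*(-6)) - 10 = 2*(-6)/(2 + 36 - 30) - 10 = 2*(-6)/8 - 10 = 2*(-6)*(1/8) - 10 = -3/2 - 10 = -23/2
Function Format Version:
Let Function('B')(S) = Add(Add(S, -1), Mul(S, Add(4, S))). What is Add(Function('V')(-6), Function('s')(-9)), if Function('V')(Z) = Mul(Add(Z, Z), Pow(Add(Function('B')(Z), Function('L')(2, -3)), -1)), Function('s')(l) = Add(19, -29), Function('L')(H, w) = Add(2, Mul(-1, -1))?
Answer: Rational(-23, 2) ≈ -11.500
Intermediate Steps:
Function('L')(H, w) = 3 (Function('L')(H, w) = Add(2, 1) = 3)
Function('s')(l) = -10
Function('B')(S) = Add(-1, S, Mul(S, Add(4, S))) (Function('B')(S) = Add(Add(-1, S), Mul(S, Add(4, S))) = Add(-1, S, Mul(S, Add(4, S))))
Function('V')(Z) = Mul(2, Z, Pow(Add(2, Pow(Z, 2), Mul(5, Z)), -1)) (Function('V')(Z) = Mul(Add(Z, Z), Pow(Add(Add(-1, Pow(Z, 2), Mul(5, Z)), 3), -1)) = Mul(Mul(2, Z), Pow(Add(2, Pow(Z, 2), Mul(5, Z)), -1)) = Mul(2, Z, Pow(Add(2, Pow(Z, 2), Mul(5, Z)), -1)))
Add(Function('V')(-6), Function('s')(-9)) = Add(Mul(2, -6, Pow(Add(2, Pow(-6, 2), Mul(5, -6)), -1)), -10) = Add(Mul(2, -6, Pow(Add(2, 36, -30), -1)), -10) = Add(Mul(2, -6, Pow(8, -1)), -10) = Add(Mul(2, -6, Rational(1, 8)), -10) = Add(Rational(-3, 2), -10) = Rational(-23, 2)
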